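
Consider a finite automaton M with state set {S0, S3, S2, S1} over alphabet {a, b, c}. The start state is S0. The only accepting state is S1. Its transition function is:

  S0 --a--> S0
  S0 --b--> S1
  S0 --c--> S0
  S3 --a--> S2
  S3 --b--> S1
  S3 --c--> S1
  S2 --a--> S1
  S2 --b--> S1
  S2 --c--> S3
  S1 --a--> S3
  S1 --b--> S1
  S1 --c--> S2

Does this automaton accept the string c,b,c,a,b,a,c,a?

Trace: S0 -c-> S0 -b-> S1 -c-> S2 -a-> S1 -b-> S1 -a-> S3 -c-> S1 -a-> S3
End state S3 is not accepting.

No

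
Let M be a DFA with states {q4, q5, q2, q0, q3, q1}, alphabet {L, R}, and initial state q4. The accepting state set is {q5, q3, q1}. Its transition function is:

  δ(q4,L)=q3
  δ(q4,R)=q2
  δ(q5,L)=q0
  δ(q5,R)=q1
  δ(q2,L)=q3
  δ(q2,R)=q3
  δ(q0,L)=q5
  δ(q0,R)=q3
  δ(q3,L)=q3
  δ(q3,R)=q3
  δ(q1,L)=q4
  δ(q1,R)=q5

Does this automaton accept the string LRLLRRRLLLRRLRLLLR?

q4 → q3 → q3 → q3 → q3 → q3 → q3 → q3 → q3 → q3 → q3 → q3 → q3 → q3 → q3 → q3 → q3 → q3 → q3
End state q3 is accepting.

Yes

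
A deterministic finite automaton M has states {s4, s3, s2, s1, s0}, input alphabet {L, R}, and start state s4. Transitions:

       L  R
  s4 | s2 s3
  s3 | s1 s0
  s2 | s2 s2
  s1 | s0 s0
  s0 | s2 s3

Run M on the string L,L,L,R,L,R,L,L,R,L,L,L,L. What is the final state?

s2

start at s4
read 'L': s4 → s2
read 'L': s2 → s2
read 'L': s2 → s2
read 'R': s2 → s2
read 'L': s2 → s2
read 'R': s2 → s2
read 'L': s2 → s2
read 'L': s2 → s2
read 'R': s2 → s2
read 'L': s2 → s2
read 'L': s2 → s2
read 'L': s2 → s2
read 'L': s2 → s2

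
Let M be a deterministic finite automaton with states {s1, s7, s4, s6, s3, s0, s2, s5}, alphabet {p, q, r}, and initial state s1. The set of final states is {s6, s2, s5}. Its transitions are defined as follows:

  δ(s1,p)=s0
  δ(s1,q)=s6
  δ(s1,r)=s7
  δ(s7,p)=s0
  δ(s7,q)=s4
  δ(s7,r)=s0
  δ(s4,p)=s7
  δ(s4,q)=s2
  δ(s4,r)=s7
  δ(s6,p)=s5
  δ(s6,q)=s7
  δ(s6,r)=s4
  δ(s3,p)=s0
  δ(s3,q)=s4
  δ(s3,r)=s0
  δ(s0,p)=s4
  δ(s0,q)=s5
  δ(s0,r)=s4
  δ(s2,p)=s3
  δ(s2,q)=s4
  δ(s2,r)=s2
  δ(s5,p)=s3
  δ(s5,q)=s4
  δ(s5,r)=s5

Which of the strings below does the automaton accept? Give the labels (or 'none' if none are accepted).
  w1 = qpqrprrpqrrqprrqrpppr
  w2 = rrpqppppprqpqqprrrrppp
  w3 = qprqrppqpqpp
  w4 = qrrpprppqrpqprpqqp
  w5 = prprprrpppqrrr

w1:
  start at s1
  read 'q': s1 → s6
  read 'p': s6 → s5
  read 'q': s5 → s4
  read 'r': s4 → s7
  read 'p': s7 → s0
  read 'r': s0 → s4
  read 'r': s4 → s7
  read 'p': s7 → s0
  read 'q': s0 → s5
  read 'r': s5 → s5
  read 'r': s5 → s5
  read 'q': s5 → s4
  read 'p': s4 → s7
  read 'r': s7 → s0
  read 'r': s0 → s4
  read 'q': s4 → s2
  read 'r': s2 → s2
  read 'p': s2 → s3
  read 'p': s3 → s0
  read 'p': s0 → s4
  read 'r': s4 → s7
  end s7, rejected
w2:
  start at s1
  read 'r': s1 → s7
  read 'r': s7 → s0
  read 'p': s0 → s4
  read 'q': s4 → s2
  read 'p': s2 → s3
  read 'p': s3 → s0
  read 'p': s0 → s4
  read 'p': s4 → s7
  read 'p': s7 → s0
  read 'r': s0 → s4
  read 'q': s4 → s2
  read 'p': s2 → s3
  read 'q': s3 → s4
  read 'q': s4 → s2
  read 'p': s2 → s3
  read 'r': s3 → s0
  read 'r': s0 → s4
  read 'r': s4 → s7
  read 'r': s7 → s0
  read 'p': s0 → s4
  read 'p': s4 → s7
  read 'p': s7 → s0
  end s0, rejected
w3:
  start at s1
  read 'q': s1 → s6
  read 'p': s6 → s5
  read 'r': s5 → s5
  read 'q': s5 → s4
  read 'r': s4 → s7
  read 'p': s7 → s0
  read 'p': s0 → s4
  read 'q': s4 → s2
  read 'p': s2 → s3
  read 'q': s3 → s4
  read 'p': s4 → s7
  read 'p': s7 → s0
  end s0, rejected
w4:
  start at s1
  read 'q': s1 → s6
  read 'r': s6 → s4
  read 'r': s4 → s7
  read 'p': s7 → s0
  read 'p': s0 → s4
  read 'r': s4 → s7
  read 'p': s7 → s0
  read 'p': s0 → s4
  read 'q': s4 → s2
  read 'r': s2 → s2
  read 'p': s2 → s3
  read 'q': s3 → s4
  read 'p': s4 → s7
  read 'r': s7 → s0
  read 'p': s0 → s4
  read 'q': s4 → s2
  read 'q': s2 → s4
  read 'p': s4 → s7
  end s7, rejected
w5:
  start at s1
  read 'p': s1 → s0
  read 'r': s0 → s4
  read 'p': s4 → s7
  read 'r': s7 → s0
  read 'p': s0 → s4
  read 'r': s4 → s7
  read 'r': s7 → s0
  read 'p': s0 → s4
  read 'p': s4 → s7
  read 'p': s7 → s0
  read 'q': s0 → s5
  read 'r': s5 → s5
  read 'r': s5 → s5
  read 'r': s5 → s5
  end s5, accepted

w5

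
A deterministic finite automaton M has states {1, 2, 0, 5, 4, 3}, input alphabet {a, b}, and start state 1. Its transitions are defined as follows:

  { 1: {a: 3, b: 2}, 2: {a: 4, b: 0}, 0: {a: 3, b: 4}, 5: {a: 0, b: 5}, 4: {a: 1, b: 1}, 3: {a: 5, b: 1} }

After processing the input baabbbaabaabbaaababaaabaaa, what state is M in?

5

Trace: 1 -b-> 2 -a-> 4 -a-> 1 -b-> 2 -b-> 0 -b-> 4 -a-> 1 -a-> 3 -b-> 1 -a-> 3 -a-> 5 -b-> 5 -b-> 5 -a-> 0 -a-> 3 -a-> 5 -b-> 5 -a-> 0 -b-> 4 -a-> 1 -a-> 3 -a-> 5 -b-> 5 -a-> 0 -a-> 3 -a-> 5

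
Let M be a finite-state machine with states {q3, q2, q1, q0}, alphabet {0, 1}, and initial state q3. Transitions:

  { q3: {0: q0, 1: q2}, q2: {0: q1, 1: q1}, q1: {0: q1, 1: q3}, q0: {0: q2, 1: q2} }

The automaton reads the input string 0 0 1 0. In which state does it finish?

q1

start at q3
read '0': q3 → q0
read '0': q0 → q2
read '1': q2 → q1
read '0': q1 → q1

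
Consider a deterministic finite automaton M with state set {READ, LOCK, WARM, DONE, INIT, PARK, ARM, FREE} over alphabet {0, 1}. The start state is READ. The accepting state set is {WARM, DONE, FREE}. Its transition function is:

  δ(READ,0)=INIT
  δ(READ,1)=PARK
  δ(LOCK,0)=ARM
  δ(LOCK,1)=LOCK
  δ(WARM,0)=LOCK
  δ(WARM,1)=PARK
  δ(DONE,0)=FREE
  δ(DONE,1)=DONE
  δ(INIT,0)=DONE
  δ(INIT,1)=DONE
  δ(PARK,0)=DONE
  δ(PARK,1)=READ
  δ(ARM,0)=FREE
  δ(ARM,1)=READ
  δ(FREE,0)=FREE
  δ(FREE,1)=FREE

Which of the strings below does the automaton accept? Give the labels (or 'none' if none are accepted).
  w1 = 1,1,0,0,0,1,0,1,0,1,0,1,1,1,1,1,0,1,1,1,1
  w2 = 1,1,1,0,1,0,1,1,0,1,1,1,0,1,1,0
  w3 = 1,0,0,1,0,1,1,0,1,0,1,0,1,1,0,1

w1, w2, w3

w1: Trace: READ -1-> PARK -1-> READ -0-> INIT -0-> DONE -0-> FREE -1-> FREE -0-> FREE -1-> FREE -0-> FREE -1-> FREE -0-> FREE -1-> FREE -1-> FREE -1-> FREE -1-> FREE -1-> FREE -0-> FREE -1-> FREE -1-> FREE -1-> FREE -1-> FREE  → end FREE, accepted
w2: Trace: READ -1-> PARK -1-> READ -1-> PARK -0-> DONE -1-> DONE -0-> FREE -1-> FREE -1-> FREE -0-> FREE -1-> FREE -1-> FREE -1-> FREE -0-> FREE -1-> FREE -1-> FREE -0-> FREE  → end FREE, accepted
w3: Trace: READ -1-> PARK -0-> DONE -0-> FREE -1-> FREE -0-> FREE -1-> FREE -1-> FREE -0-> FREE -1-> FREE -0-> FREE -1-> FREE -0-> FREE -1-> FREE -1-> FREE -0-> FREE -1-> FREE  → end FREE, accepted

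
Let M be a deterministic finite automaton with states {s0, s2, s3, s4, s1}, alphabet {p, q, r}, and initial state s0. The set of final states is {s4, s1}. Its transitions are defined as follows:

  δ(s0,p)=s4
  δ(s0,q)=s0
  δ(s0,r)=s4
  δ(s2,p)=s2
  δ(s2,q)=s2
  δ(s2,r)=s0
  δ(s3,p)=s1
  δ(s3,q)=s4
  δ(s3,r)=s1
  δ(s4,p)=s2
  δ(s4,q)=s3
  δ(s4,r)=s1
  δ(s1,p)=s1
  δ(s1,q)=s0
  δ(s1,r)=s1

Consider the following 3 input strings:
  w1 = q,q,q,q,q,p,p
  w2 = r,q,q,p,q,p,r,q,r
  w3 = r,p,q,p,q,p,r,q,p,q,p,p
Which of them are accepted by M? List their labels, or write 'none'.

w1: s0 → s0 → s0 → s0 → s0 → s0 → s4 → s2  → end s2, rejected
w2: s0 → s4 → s3 → s4 → s2 → s2 → s2 → s0 → s0 → s4  → end s4, accepted
w3: s0 → s4 → s2 → s2 → s2 → s2 → s2 → s0 → s0 → s4 → s3 → s1 → s1  → end s1, accepted

w2, w3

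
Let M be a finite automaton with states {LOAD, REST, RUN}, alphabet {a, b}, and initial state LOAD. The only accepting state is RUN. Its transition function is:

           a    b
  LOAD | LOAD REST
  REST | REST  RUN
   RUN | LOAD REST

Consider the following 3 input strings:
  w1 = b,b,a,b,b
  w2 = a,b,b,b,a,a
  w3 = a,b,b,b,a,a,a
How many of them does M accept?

1

w1: Trace: LOAD -b-> REST -b-> RUN -a-> LOAD -b-> REST -b-> RUN  → end RUN, accepted
w2: Trace: LOAD -a-> LOAD -b-> REST -b-> RUN -b-> REST -a-> REST -a-> REST  → end REST, rejected
w3: Trace: LOAD -a-> LOAD -b-> REST -b-> RUN -b-> REST -a-> REST -a-> REST -a-> REST  → end REST, rejected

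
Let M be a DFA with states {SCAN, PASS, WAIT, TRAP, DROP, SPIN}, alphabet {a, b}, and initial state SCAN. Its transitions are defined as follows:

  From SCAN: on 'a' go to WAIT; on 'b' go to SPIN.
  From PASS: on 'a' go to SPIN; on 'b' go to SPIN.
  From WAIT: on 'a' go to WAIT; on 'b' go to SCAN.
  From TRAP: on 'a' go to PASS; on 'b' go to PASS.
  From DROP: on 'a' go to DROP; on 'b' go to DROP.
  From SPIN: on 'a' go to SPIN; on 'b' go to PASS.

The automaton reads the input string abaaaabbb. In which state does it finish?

SCAN → WAIT → SCAN → WAIT → WAIT → WAIT → WAIT → SCAN → SPIN → PASS

PASS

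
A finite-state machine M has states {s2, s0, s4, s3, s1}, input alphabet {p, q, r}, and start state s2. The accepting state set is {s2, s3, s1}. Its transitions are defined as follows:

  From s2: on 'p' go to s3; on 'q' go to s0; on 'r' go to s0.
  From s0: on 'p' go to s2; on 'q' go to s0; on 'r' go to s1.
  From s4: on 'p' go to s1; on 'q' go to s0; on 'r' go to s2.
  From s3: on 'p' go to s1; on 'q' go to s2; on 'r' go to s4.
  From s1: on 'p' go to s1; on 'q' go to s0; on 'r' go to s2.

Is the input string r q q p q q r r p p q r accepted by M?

Yes

start at s2
read 'r': s2 → s0
read 'q': s0 → s0
read 'q': s0 → s0
read 'p': s0 → s2
read 'q': s2 → s0
read 'q': s0 → s0
read 'r': s0 → s1
read 'r': s1 → s2
read 'p': s2 → s3
read 'p': s3 → s1
read 'q': s1 → s0
read 'r': s0 → s1
End state s1 is accepting.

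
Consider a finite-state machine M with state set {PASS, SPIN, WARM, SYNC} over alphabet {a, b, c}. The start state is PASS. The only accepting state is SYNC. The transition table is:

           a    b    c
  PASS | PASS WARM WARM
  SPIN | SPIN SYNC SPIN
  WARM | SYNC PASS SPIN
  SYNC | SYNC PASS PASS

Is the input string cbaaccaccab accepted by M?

PASS → WARM → PASS → PASS → PASS → WARM → SPIN → SPIN → SPIN → SPIN → SPIN → SYNC
End state SYNC is accepting.

Yes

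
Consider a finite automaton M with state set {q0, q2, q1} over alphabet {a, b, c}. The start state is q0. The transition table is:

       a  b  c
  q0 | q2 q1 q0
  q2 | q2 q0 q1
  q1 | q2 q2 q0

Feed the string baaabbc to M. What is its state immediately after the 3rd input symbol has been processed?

q0 → q1 → q2 → q2
After 3 symbols: q2.

q2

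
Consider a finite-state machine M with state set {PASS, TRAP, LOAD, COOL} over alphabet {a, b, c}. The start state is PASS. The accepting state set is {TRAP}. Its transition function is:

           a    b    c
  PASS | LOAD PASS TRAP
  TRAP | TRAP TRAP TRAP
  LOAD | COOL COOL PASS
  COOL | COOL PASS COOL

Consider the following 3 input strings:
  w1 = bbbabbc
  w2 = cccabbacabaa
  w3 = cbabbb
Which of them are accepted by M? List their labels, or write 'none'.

w1: PASS → PASS → PASS → PASS → LOAD → COOL → PASS → TRAP  → end TRAP, accepted
w2: PASS → TRAP → TRAP → TRAP → TRAP → TRAP → TRAP → TRAP → TRAP → TRAP → TRAP → TRAP → TRAP  → end TRAP, accepted
w3: PASS → TRAP → TRAP → TRAP → TRAP → TRAP → TRAP  → end TRAP, accepted

w1, w2, w3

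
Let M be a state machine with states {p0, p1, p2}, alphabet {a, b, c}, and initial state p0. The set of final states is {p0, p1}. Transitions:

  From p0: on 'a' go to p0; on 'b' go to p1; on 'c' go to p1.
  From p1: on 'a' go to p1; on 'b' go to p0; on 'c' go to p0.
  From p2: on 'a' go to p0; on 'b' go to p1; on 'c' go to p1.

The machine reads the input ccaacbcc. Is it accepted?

start at p0
read 'c': p0 → p1
read 'c': p1 → p0
read 'a': p0 → p0
read 'a': p0 → p0
read 'c': p0 → p1
read 'b': p1 → p0
read 'c': p0 → p1
read 'c': p1 → p0
End state p0 is accepting.

Yes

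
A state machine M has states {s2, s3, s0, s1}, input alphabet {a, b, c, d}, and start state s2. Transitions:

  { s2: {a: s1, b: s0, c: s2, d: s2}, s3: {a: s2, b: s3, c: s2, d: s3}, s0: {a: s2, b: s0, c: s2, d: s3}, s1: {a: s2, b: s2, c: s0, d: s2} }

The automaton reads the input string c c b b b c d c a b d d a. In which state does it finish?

s1

start at s2
read 'c': s2 → s2
read 'c': s2 → s2
read 'b': s2 → s0
read 'b': s0 → s0
read 'b': s0 → s0
read 'c': s0 → s2
read 'd': s2 → s2
read 'c': s2 → s2
read 'a': s2 → s1
read 'b': s1 → s2
read 'd': s2 → s2
read 'd': s2 → s2
read 'a': s2 → s1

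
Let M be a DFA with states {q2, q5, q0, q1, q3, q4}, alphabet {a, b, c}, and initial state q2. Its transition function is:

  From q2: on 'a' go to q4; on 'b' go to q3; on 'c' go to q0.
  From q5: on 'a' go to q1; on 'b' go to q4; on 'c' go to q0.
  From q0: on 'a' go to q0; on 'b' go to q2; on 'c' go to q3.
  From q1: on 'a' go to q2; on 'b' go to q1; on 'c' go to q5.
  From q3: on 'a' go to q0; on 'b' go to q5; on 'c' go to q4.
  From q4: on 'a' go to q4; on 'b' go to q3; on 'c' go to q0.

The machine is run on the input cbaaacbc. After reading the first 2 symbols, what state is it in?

q2

start at q2
read 'c': q2 → q0
read 'b': q0 → q2
After 2 symbols: q2.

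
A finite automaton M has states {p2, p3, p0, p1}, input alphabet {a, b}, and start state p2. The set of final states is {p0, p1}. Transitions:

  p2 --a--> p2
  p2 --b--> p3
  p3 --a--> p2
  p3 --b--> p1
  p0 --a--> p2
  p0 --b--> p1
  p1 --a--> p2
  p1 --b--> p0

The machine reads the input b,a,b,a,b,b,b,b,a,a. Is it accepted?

Trace: p2 -b-> p3 -a-> p2 -b-> p3 -a-> p2 -b-> p3 -b-> p1 -b-> p0 -b-> p1 -a-> p2 -a-> p2
End state p2 is not accepting.

No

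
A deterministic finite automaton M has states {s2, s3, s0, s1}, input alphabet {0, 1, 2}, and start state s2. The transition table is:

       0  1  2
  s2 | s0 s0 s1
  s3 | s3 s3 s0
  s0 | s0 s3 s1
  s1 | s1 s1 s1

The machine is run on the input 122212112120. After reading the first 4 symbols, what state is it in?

s2 → s0 → s1 → s1 → s1
After 4 symbols: s1.

s1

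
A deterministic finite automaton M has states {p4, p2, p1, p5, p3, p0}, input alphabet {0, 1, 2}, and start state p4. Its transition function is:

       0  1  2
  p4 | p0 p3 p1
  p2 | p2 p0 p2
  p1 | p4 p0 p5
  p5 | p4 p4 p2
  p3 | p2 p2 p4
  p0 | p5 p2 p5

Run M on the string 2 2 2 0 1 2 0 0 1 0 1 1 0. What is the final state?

p2

p4 → p1 → p5 → p2 → p2 → p0 → p5 → p4 → p0 → p2 → p2 → p0 → p2 → p2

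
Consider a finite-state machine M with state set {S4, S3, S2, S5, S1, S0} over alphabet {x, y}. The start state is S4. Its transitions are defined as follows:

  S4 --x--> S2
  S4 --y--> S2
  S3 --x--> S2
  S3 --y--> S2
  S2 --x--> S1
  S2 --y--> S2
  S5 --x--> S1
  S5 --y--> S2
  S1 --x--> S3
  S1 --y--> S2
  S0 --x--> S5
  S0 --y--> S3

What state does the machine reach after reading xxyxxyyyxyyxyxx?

start at S4
read 'x': S4 → S2
read 'x': S2 → S1
read 'y': S1 → S2
read 'x': S2 → S1
read 'x': S1 → S3
read 'y': S3 → S2
read 'y': S2 → S2
read 'y': S2 → S2
read 'x': S2 → S1
read 'y': S1 → S2
read 'y': S2 → S2
read 'x': S2 → S1
read 'y': S1 → S2
read 'x': S2 → S1
read 'x': S1 → S3

S3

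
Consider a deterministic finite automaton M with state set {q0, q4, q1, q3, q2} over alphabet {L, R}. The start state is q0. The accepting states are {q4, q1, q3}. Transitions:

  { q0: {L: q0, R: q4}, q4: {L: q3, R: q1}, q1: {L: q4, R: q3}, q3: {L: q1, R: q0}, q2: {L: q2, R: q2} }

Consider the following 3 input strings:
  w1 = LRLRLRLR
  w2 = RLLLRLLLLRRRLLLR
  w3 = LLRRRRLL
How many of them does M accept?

1

w1: Trace: q0 -L-> q0 -R-> q4 -L-> q3 -R-> q0 -L-> q0 -R-> q4 -L-> q3 -R-> q0  → end q0, rejected
w2: Trace: q0 -R-> q4 -L-> q3 -L-> q1 -L-> q4 -R-> q1 -L-> q4 -L-> q3 -L-> q1 -L-> q4 -R-> q1 -R-> q3 -R-> q0 -L-> q0 -L-> q0 -L-> q0 -R-> q4  → end q4, accepted
w3: Trace: q0 -L-> q0 -L-> q0 -R-> q4 -R-> q1 -R-> q3 -R-> q0 -L-> q0 -L-> q0  → end q0, rejected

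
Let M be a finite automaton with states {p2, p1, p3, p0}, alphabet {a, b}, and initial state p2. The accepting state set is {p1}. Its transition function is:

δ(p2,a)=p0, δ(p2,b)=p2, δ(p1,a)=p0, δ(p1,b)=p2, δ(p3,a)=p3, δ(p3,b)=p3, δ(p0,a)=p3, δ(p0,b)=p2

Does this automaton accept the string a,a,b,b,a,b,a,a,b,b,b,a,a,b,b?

No

start at p2
read 'a': p2 → p0
read 'a': p0 → p3
read 'b': p3 → p3
read 'b': p3 → p3
read 'a': p3 → p3
read 'b': p3 → p3
read 'a': p3 → p3
read 'a': p3 → p3
read 'b': p3 → p3
read 'b': p3 → p3
read 'b': p3 → p3
read 'a': p3 → p3
read 'a': p3 → p3
read 'b': p3 → p3
read 'b': p3 → p3
End state p3 is not accepting.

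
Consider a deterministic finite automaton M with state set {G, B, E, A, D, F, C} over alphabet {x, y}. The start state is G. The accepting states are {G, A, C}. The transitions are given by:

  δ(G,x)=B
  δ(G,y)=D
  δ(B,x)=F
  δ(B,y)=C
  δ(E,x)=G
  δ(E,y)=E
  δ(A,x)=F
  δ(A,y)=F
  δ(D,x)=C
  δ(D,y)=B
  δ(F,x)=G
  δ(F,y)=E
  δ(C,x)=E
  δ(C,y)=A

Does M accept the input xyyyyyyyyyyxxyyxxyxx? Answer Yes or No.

No

start at G
read 'x': G → B
read 'y': B → C
read 'y': C → A
read 'y': A → F
read 'y': F → E
read 'y': E → E
read 'y': E → E
read 'y': E → E
read 'y': E → E
read 'y': E → E
read 'y': E → E
read 'x': E → G
read 'x': G → B
read 'y': B → C
read 'y': C → A
read 'x': A → F
read 'x': F → G
read 'y': G → D
read 'x': D → C
read 'x': C → E
End state E is not accepting.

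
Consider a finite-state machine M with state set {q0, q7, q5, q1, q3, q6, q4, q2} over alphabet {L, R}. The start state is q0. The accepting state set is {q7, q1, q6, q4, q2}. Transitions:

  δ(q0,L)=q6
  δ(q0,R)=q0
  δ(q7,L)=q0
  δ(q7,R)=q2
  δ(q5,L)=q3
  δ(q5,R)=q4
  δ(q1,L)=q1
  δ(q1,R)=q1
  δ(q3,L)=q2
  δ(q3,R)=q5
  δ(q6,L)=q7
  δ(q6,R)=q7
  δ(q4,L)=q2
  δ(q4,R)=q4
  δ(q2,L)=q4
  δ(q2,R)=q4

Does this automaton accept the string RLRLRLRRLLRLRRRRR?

start at q0
read 'R': q0 → q0
read 'L': q0 → q6
read 'R': q6 → q7
read 'L': q7 → q0
read 'R': q0 → q0
read 'L': q0 → q6
read 'R': q6 → q7
read 'R': q7 → q2
read 'L': q2 → q4
read 'L': q4 → q2
read 'R': q2 → q4
read 'L': q4 → q2
read 'R': q2 → q4
read 'R': q4 → q4
read 'R': q4 → q4
read 'R': q4 → q4
read 'R': q4 → q4
End state q4 is accepting.

Yes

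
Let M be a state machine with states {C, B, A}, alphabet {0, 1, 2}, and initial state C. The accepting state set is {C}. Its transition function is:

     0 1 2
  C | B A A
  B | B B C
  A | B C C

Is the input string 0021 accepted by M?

No

start at C
read '0': C → B
read '0': B → B
read '2': B → C
read '1': C → A
End state A is not accepting.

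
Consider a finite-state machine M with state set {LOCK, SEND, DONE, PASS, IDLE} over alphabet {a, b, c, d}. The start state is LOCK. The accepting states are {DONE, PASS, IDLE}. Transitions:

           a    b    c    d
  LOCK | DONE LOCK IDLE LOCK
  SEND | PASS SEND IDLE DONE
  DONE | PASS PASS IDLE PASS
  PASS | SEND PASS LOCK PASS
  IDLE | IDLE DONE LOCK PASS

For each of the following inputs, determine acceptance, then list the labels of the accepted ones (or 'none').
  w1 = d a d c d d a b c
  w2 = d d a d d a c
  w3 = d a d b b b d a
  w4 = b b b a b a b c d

w1: LOCK → LOCK → DONE → PASS → LOCK → LOCK → LOCK → DONE → PASS → LOCK  → end LOCK, rejected
w2: LOCK → LOCK → LOCK → DONE → PASS → PASS → SEND → IDLE  → end IDLE, accepted
w3: LOCK → LOCK → DONE → PASS → PASS → PASS → PASS → PASS → SEND  → end SEND, rejected
w4: LOCK → LOCK → LOCK → LOCK → DONE → PASS → SEND → SEND → IDLE → PASS  → end PASS, accepted

w2, w4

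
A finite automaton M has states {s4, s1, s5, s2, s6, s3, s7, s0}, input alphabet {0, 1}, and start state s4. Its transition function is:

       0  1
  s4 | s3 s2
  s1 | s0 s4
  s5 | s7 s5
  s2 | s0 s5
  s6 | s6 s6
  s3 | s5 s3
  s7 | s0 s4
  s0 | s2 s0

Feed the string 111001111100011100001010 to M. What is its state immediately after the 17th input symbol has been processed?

start at s4
read '1': s4 → s2
read '1': s2 → s5
read '1': s5 → s5
read '0': s5 → s7
read '0': s7 → s0
read '1': s0 → s0
read '1': s0 → s0
read '1': s0 → s0
read '1': s0 → s0
read '1': s0 → s0
read '0': s0 → s2
read '0': s2 → s0
read '0': s0 → s2
read '1': s2 → s5
read '1': s5 → s5
read '1': s5 → s5
read '0': s5 → s7
After 17 symbols: s7.

s7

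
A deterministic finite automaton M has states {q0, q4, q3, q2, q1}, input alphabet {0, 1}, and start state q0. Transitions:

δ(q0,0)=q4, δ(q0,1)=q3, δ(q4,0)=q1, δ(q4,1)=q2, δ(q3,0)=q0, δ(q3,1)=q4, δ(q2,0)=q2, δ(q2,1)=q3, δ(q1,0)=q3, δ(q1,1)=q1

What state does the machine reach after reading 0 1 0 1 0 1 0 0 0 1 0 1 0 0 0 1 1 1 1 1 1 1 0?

Trace: q0 -0-> q4 -1-> q2 -0-> q2 -1-> q3 -0-> q0 -1-> q3 -0-> q0 -0-> q4 -0-> q1 -1-> q1 -0-> q3 -1-> q4 -0-> q1 -0-> q3 -0-> q0 -1-> q3 -1-> q4 -1-> q2 -1-> q3 -1-> q4 -1-> q2 -1-> q3 -0-> q0

q0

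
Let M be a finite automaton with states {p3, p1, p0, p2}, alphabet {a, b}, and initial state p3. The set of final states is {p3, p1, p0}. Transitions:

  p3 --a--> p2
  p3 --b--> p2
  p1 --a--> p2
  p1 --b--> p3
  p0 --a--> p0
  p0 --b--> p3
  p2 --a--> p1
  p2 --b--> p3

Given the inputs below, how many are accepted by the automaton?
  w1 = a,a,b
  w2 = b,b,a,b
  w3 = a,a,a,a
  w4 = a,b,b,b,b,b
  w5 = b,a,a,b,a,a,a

w1:
  start at p3
  read 'a': p3 → p2
  read 'a': p2 → p1
  read 'b': p1 → p3
  end p3, accepted
w2:
  start at p3
  read 'b': p3 → p2
  read 'b': p2 → p3
  read 'a': p3 → p2
  read 'b': p2 → p3
  end p3, accepted
w3:
  start at p3
  read 'a': p3 → p2
  read 'a': p2 → p1
  read 'a': p1 → p2
  read 'a': p2 → p1
  end p1, accepted
w4:
  start at p3
  read 'a': p3 → p2
  read 'b': p2 → p3
  read 'b': p3 → p2
  read 'b': p2 → p3
  read 'b': p3 → p2
  read 'b': p2 → p3
  end p3, accepted
w5:
  start at p3
  read 'b': p3 → p2
  read 'a': p2 → p1
  read 'a': p1 → p2
  read 'b': p2 → p3
  read 'a': p3 → p2
  read 'a': p2 → p1
  read 'a': p1 → p2
  end p2, rejected

4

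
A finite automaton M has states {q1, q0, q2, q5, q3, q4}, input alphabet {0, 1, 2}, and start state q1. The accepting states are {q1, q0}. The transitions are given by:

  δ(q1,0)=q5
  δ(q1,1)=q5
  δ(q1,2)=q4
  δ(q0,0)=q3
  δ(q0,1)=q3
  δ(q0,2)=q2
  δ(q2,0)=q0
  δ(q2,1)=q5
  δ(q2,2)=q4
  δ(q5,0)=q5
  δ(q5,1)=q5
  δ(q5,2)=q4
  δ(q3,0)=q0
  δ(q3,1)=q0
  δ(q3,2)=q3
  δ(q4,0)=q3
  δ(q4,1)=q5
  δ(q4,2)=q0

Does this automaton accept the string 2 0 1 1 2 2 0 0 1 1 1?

q1 → q4 → q3 → q0 → q3 → q3 → q3 → q0 → q3 → q0 → q3 → q0
End state q0 is accepting.

Yes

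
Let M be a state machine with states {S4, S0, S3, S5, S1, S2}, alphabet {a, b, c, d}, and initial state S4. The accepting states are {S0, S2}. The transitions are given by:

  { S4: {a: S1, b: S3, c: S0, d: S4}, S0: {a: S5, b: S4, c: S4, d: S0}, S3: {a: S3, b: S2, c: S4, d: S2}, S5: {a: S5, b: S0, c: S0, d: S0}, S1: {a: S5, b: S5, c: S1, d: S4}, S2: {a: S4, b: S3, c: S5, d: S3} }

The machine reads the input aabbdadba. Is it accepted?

Trace: S4 -a-> S1 -a-> S5 -b-> S0 -b-> S4 -d-> S4 -a-> S1 -d-> S4 -b-> S3 -a-> S3
End state S3 is not accepting.

No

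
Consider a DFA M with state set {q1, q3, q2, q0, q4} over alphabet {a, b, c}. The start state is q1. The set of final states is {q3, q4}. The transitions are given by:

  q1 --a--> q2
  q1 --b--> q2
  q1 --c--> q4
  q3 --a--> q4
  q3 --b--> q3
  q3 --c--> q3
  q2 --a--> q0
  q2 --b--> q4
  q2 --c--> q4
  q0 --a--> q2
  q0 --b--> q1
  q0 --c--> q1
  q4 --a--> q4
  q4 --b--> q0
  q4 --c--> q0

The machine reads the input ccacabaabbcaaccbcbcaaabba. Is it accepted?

No

start at q1
read 'c': q1 → q4
read 'c': q4 → q0
read 'a': q0 → q2
read 'c': q2 → q4
read 'a': q4 → q4
read 'b': q4 → q0
read 'a': q0 → q2
read 'a': q2 → q0
read 'b': q0 → q1
read 'b': q1 → q2
read 'c': q2 → q4
read 'a': q4 → q4
read 'a': q4 → q4
read 'c': q4 → q0
read 'c': q0 → q1
read 'b': q1 → q2
read 'c': q2 → q4
read 'b': q4 → q0
read 'c': q0 → q1
read 'a': q1 → q2
read 'a': q2 → q0
read 'a': q0 → q2
read 'b': q2 → q4
read 'b': q4 → q0
read 'a': q0 → q2
End state q2 is not accepting.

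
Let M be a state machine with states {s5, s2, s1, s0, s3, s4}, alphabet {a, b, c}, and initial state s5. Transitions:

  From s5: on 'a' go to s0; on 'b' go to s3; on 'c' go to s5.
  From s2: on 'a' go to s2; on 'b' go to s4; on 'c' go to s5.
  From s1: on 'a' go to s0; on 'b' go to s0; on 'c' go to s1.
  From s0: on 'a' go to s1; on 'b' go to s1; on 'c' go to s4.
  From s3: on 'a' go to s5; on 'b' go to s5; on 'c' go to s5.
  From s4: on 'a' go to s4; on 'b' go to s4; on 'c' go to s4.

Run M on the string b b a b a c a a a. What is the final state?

s4

Trace: s5 -b-> s3 -b-> s5 -a-> s0 -b-> s1 -a-> s0 -c-> s4 -a-> s4 -a-> s4 -a-> s4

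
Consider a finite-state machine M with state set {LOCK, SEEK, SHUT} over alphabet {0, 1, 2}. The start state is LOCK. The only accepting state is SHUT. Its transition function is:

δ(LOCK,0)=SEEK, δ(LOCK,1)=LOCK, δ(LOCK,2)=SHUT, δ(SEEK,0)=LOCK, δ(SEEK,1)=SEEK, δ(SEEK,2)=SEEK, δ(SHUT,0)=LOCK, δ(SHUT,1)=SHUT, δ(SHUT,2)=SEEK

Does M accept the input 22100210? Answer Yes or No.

No

LOCK → SHUT → SEEK → SEEK → LOCK → SEEK → SEEK → SEEK → LOCK
End state LOCK is not accepting.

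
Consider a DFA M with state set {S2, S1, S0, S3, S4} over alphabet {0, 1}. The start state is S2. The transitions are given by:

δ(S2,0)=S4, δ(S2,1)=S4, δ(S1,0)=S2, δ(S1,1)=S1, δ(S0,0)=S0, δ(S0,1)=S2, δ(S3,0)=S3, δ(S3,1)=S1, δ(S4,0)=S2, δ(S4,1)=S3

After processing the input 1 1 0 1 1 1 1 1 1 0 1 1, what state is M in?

S2 → S4 → S3 → S3 → S1 → S1 → S1 → S1 → S1 → S1 → S2 → S4 → S3

S3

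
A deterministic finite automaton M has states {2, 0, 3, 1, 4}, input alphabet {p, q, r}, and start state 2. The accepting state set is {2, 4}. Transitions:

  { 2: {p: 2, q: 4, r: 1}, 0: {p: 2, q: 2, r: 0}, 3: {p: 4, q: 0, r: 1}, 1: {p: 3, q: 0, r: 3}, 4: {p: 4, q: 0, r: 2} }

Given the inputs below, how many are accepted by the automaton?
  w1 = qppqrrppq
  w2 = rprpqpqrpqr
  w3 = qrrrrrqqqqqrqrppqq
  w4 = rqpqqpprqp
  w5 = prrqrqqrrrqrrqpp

4

w1:
  start at 2
  read 'q': 2 → 4
  read 'p': 4 → 4
  read 'p': 4 → 4
  read 'q': 4 → 0
  read 'r': 0 → 0
  read 'r': 0 → 0
  read 'p': 0 → 2
  read 'p': 2 → 2
  read 'q': 2 → 4
  end 4, accepted
w2:
  start at 2
  read 'r': 2 → 1
  read 'p': 1 → 3
  read 'r': 3 → 1
  read 'p': 1 → 3
  read 'q': 3 → 0
  read 'p': 0 → 2
  read 'q': 2 → 4
  read 'r': 4 → 2
  read 'p': 2 → 2
  read 'q': 2 → 4
  read 'r': 4 → 2
  end 2, accepted
w3:
  start at 2
  read 'q': 2 → 4
  read 'r': 4 → 2
  read 'r': 2 → 1
  read 'r': 1 → 3
  read 'r': 3 → 1
  read 'r': 1 → 3
  read 'q': 3 → 0
  read 'q': 0 → 2
  read 'q': 2 → 4
  read 'q': 4 → 0
  read 'q': 0 → 2
  read 'r': 2 → 1
  read 'q': 1 → 0
  read 'r': 0 → 0
  read 'p': 0 → 2
  read 'p': 2 → 2
  read 'q': 2 → 4
  read 'q': 4 → 0
  end 0, rejected
w4:
  start at 2
  read 'r': 2 → 1
  read 'q': 1 → 0
  read 'p': 0 → 2
  read 'q': 2 → 4
  read 'q': 4 → 0
  read 'p': 0 → 2
  read 'p': 2 → 2
  read 'r': 2 → 1
  read 'q': 1 → 0
  read 'p': 0 → 2
  end 2, accepted
w5:
  start at 2
  read 'p': 2 → 2
  read 'r': 2 → 1
  read 'r': 1 → 3
  read 'q': 3 → 0
  read 'r': 0 → 0
  read 'q': 0 → 2
  read 'q': 2 → 4
  read 'r': 4 → 2
  read 'r': 2 → 1
  read 'r': 1 → 3
  read 'q': 3 → 0
  read 'r': 0 → 0
  read 'r': 0 → 0
  read 'q': 0 → 2
  read 'p': 2 → 2
  read 'p': 2 → 2
  end 2, accepted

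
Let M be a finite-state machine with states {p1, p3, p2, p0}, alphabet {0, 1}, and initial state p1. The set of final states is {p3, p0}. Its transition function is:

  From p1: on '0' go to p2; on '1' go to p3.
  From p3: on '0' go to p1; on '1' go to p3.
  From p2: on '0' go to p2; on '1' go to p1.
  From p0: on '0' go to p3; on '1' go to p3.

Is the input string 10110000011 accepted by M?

p1 → p3 → p1 → p3 → p3 → p1 → p2 → p2 → p2 → p2 → p1 → p3
End state p3 is accepting.

Yes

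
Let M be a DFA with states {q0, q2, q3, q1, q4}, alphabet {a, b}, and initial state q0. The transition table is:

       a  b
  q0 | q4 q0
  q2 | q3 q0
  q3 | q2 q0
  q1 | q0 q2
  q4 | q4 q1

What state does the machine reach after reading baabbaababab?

q0 → q0 → q4 → q4 → q1 → q2 → q3 → q2 → q0 → q4 → q1 → q0 → q0

q0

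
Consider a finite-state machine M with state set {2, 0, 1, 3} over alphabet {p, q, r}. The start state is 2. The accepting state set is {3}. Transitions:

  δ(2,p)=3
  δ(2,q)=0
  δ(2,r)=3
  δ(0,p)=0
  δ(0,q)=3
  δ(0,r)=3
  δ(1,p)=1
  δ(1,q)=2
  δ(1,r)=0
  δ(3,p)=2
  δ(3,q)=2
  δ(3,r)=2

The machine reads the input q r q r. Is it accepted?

Trace: 2 -q-> 0 -r-> 3 -q-> 2 -r-> 3
End state 3 is accepting.

Yes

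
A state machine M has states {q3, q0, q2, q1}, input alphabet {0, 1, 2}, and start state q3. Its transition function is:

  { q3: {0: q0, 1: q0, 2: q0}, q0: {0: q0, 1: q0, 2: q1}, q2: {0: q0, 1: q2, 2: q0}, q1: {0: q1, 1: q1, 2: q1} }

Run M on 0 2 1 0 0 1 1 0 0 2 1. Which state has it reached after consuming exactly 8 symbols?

q3 → q0 → q1 → q1 → q1 → q1 → q1 → q1 → q1
After 8 symbols: q1.

q1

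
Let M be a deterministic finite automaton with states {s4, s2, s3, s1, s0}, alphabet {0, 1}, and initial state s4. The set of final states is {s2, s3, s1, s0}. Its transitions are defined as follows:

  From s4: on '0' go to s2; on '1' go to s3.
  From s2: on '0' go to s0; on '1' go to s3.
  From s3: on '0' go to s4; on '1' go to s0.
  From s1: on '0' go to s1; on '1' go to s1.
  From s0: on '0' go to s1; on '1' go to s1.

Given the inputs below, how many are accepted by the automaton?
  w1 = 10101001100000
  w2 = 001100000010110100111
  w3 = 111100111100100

3

w1:
  start at s4
  read '1': s4 → s3
  read '0': s3 → s4
  read '1': s4 → s3
  read '0': s3 → s4
  read '1': s4 → s3
  read '0': s3 → s4
  read '0': s4 → s2
  read '1': s2 → s3
  read '1': s3 → s0
  read '0': s0 → s1
  read '0': s1 → s1
  read '0': s1 → s1
  read '0': s1 → s1
  read '0': s1 → s1
  end s1, accepted
w2:
  start at s4
  read '0': s4 → s2
  read '0': s2 → s0
  read '1': s0 → s1
  read '1': s1 → s1
  read '0': s1 → s1
  read '0': s1 → s1
  read '0': s1 → s1
  read '0': s1 → s1
  read '0': s1 → s1
  read '0': s1 → s1
  read '1': s1 → s1
  read '0': s1 → s1
  read '1': s1 → s1
  read '1': s1 → s1
  read '0': s1 → s1
  read '1': s1 → s1
  read '0': s1 → s1
  read '0': s1 → s1
  read '1': s1 → s1
  read '1': s1 → s1
  read '1': s1 → s1
  end s1, accepted
w3:
  start at s4
  read '1': s4 → s3
  read '1': s3 → s0
  read '1': s0 → s1
  read '1': s1 → s1
  read '0': s1 → s1
  read '0': s1 → s1
  read '1': s1 → s1
  read '1': s1 → s1
  read '1': s1 → s1
  read '1': s1 → s1
  read '0': s1 → s1
  read '0': s1 → s1
  read '1': s1 → s1
  read '0': s1 → s1
  read '0': s1 → s1
  end s1, accepted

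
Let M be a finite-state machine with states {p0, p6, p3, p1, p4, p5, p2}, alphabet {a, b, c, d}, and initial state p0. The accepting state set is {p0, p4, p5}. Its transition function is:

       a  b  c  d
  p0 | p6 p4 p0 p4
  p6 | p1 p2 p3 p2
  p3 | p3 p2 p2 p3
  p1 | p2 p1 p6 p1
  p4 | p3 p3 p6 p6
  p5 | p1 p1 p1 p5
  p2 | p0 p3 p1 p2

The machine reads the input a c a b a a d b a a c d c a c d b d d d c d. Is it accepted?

No

p0 → p6 → p3 → p3 → p2 → p0 → p6 → p2 → p3 → p3 → p3 → p2 → p2 → p1 → p2 → p1 → p1 → p1 → p1 → p1 → p1 → p6 → p2
End state p2 is not accepting.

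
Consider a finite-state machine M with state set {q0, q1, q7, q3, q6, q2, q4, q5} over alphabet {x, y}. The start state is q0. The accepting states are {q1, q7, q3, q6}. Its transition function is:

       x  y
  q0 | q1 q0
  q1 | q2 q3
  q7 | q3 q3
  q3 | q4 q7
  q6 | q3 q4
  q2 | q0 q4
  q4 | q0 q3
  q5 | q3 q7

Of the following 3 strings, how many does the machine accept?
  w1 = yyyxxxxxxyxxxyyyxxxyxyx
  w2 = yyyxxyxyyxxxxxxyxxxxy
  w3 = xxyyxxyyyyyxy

2

w1:
  start at q0
  read 'y': q0 → q0
  read 'y': q0 → q0
  read 'y': q0 → q0
  read 'x': q0 → q1
  read 'x': q1 → q2
  read 'x': q2 → q0
  read 'x': q0 → q1
  read 'x': q1 → q2
  read 'x': q2 → q0
  read 'y': q0 → q0
  read 'x': q0 → q1
  read 'x': q1 → q2
  read 'x': q2 → q0
  read 'y': q0 → q0
  read 'y': q0 → q0
  read 'y': q0 → q0
  read 'x': q0 → q1
  read 'x': q1 → q2
  read 'x': q2 → q0
  read 'y': q0 → q0
  read 'x': q0 → q1
  read 'y': q1 → q3
  read 'x': q3 → q4
  end q4, rejected
w2:
  start at q0
  read 'y': q0 → q0
  read 'y': q0 → q0
  read 'y': q0 → q0
  read 'x': q0 → q1
  read 'x': q1 → q2
  read 'y': q2 → q4
  read 'x': q4 → q0
  read 'y': q0 → q0
  read 'y': q0 → q0
  read 'x': q0 → q1
  read 'x': q1 → q2
  read 'x': q2 → q0
  read 'x': q0 → q1
  read 'x': q1 → q2
  read 'x': q2 → q0
  read 'y': q0 → q0
  read 'x': q0 → q1
  read 'x': q1 → q2
  read 'x': q2 → q0
  read 'x': q0 → q1
  read 'y': q1 → q3
  end q3, accepted
w3:
  start at q0
  read 'x': q0 → q1
  read 'x': q1 → q2
  read 'y': q2 → q4
  read 'y': q4 → q3
  read 'x': q3 → q4
  read 'x': q4 → q0
  read 'y': q0 → q0
  read 'y': q0 → q0
  read 'y': q0 → q0
  read 'y': q0 → q0
  read 'y': q0 → q0
  read 'x': q0 → q1
  read 'y': q1 → q3
  end q3, accepted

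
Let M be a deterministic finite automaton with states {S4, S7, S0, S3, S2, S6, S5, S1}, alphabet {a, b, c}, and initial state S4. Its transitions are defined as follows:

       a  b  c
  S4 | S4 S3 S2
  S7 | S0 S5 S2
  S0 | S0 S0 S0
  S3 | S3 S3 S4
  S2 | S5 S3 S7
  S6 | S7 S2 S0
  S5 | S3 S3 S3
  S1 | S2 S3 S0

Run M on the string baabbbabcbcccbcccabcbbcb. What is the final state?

Trace: S4 -b-> S3 -a-> S3 -a-> S3 -b-> S3 -b-> S3 -b-> S3 -a-> S3 -b-> S3 -c-> S4 -b-> S3 -c-> S4 -c-> S2 -c-> S7 -b-> S5 -c-> S3 -c-> S4 -c-> S2 -a-> S5 -b-> S3 -c-> S4 -b-> S3 -b-> S3 -c-> S4 -b-> S3

S3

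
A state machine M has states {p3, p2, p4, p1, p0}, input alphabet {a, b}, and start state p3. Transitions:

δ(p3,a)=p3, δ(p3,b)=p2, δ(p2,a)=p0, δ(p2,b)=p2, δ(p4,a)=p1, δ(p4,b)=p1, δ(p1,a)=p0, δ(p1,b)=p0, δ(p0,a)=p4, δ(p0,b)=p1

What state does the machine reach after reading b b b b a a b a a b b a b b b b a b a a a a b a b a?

Trace: p3 -b-> p2 -b-> p2 -b-> p2 -b-> p2 -a-> p0 -a-> p4 -b-> p1 -a-> p0 -a-> p4 -b-> p1 -b-> p0 -a-> p4 -b-> p1 -b-> p0 -b-> p1 -b-> p0 -a-> p4 -b-> p1 -a-> p0 -a-> p4 -a-> p1 -a-> p0 -b-> p1 -a-> p0 -b-> p1 -a-> p0

p0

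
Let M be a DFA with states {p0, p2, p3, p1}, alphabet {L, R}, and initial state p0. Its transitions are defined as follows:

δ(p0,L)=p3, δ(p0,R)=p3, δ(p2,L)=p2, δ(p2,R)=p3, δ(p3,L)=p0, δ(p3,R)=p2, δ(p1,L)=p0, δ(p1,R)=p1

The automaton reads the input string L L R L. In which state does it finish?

p0

start at p0
read 'L': p0 → p3
read 'L': p3 → p0
read 'R': p0 → p3
read 'L': p3 → p0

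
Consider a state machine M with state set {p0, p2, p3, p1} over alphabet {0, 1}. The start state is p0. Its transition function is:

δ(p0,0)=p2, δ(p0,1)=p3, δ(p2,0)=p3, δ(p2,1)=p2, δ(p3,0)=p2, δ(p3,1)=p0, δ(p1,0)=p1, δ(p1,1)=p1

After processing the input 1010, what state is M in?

p3

p0 → p3 → p2 → p2 → p3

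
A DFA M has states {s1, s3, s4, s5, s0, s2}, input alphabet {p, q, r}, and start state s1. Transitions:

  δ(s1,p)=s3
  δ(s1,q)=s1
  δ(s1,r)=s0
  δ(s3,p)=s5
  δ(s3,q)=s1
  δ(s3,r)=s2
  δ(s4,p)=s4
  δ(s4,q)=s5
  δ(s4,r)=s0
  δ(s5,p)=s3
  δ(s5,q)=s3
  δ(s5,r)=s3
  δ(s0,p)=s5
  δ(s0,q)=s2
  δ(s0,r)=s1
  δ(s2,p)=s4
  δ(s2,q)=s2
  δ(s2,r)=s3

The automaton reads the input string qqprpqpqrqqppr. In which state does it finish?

s1 → s1 → s1 → s3 → s2 → s4 → s5 → s3 → s1 → s0 → s2 → s2 → s4 → s4 → s0

s0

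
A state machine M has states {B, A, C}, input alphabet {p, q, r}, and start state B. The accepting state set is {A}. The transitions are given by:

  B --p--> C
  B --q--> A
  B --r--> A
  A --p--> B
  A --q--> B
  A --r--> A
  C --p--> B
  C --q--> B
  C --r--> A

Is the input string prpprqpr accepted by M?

Yes

Trace: B -p-> C -r-> A -p-> B -p-> C -r-> A -q-> B -p-> C -r-> A
End state A is accepting.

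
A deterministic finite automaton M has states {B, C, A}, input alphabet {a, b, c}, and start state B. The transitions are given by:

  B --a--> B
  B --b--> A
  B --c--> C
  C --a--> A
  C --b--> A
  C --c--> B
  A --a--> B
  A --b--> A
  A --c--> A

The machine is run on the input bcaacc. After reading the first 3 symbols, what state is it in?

B

B → A → A → B
After 3 symbols: B.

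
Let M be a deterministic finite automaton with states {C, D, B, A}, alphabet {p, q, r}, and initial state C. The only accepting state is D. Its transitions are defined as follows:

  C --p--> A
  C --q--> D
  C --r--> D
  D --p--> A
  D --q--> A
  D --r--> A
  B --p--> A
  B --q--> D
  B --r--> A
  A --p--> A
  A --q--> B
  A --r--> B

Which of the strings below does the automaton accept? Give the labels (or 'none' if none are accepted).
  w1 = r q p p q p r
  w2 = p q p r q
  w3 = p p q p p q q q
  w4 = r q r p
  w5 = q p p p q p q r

w2

w1: C → D → A → A → A → B → A → B  → end B, rejected
w2: C → A → B → A → B → D  → end D, accepted
w3: C → A → A → B → A → A → B → D → A  → end A, rejected
w4: C → D → A → B → A  → end A, rejected
w5: C → D → A → A → A → B → A → B → A  → end A, rejected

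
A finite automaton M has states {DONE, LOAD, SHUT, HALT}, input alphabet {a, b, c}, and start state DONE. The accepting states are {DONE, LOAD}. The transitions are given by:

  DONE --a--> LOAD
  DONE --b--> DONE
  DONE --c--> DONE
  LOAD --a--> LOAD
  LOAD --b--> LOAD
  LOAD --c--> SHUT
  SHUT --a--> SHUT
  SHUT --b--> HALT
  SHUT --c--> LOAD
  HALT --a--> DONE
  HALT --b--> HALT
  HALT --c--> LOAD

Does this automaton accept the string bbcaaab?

DONE → DONE → DONE → DONE → LOAD → LOAD → LOAD → LOAD
End state LOAD is accepting.

Yes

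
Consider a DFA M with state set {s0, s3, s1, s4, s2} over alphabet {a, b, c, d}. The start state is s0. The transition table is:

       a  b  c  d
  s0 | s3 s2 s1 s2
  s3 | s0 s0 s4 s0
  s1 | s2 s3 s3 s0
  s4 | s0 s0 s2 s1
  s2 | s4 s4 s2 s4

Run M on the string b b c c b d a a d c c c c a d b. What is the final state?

s3

s0 → s2 → s4 → s2 → s2 → s4 → s1 → s2 → s4 → s1 → s3 → s4 → s2 → s2 → s4 → s1 → s3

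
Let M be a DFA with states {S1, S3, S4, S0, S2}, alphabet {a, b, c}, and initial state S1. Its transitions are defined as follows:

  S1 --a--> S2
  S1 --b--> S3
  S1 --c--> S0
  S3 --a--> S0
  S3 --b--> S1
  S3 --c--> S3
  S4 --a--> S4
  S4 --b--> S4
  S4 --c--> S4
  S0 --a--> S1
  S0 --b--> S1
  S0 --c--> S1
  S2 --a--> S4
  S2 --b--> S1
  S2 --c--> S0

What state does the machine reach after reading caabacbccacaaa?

S4

Trace: S1 -c-> S0 -a-> S1 -a-> S2 -b-> S1 -a-> S2 -c-> S0 -b-> S1 -c-> S0 -c-> S1 -a-> S2 -c-> S0 -a-> S1 -a-> S2 -a-> S4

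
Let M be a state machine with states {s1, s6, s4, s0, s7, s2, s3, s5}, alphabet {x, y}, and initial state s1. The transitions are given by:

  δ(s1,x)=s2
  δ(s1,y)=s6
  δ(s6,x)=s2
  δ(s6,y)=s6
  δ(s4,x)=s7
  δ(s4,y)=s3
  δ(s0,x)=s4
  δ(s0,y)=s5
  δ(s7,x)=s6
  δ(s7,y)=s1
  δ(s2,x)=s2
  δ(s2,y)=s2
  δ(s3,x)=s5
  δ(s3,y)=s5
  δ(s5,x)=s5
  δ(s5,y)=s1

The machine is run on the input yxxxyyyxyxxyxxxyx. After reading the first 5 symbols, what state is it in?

s2

s1 → s6 → s2 → s2 → s2 → s2
After 5 symbols: s2.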